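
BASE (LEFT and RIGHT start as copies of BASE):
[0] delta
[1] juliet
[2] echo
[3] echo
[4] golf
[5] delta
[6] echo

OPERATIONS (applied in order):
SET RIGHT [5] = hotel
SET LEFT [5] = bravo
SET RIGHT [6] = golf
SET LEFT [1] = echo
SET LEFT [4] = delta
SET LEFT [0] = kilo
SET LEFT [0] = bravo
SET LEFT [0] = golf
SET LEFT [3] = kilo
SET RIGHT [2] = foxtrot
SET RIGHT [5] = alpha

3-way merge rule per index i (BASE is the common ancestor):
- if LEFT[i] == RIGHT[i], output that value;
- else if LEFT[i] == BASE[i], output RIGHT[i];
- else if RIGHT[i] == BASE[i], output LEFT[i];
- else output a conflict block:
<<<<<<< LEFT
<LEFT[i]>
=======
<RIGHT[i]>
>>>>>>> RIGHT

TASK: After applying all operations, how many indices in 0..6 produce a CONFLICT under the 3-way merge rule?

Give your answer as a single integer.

Answer: 1

Derivation:
Final LEFT:  [golf, echo, echo, kilo, delta, bravo, echo]
Final RIGHT: [delta, juliet, foxtrot, echo, golf, alpha, golf]
i=0: L=golf, R=delta=BASE -> take LEFT -> golf
i=1: L=echo, R=juliet=BASE -> take LEFT -> echo
i=2: L=echo=BASE, R=foxtrot -> take RIGHT -> foxtrot
i=3: L=kilo, R=echo=BASE -> take LEFT -> kilo
i=4: L=delta, R=golf=BASE -> take LEFT -> delta
i=5: BASE=delta L=bravo R=alpha all differ -> CONFLICT
i=6: L=echo=BASE, R=golf -> take RIGHT -> golf
Conflict count: 1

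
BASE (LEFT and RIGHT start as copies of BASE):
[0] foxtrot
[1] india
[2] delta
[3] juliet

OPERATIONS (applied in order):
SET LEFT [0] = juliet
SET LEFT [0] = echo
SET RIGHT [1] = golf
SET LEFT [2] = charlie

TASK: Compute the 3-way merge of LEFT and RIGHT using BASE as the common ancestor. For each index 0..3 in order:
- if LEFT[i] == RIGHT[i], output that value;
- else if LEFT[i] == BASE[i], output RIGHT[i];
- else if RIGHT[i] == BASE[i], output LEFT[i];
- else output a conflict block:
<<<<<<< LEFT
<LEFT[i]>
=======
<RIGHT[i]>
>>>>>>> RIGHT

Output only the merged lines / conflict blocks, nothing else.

Answer: echo
golf
charlie
juliet

Derivation:
Final LEFT:  [echo, india, charlie, juliet]
Final RIGHT: [foxtrot, golf, delta, juliet]
i=0: L=echo, R=foxtrot=BASE -> take LEFT -> echo
i=1: L=india=BASE, R=golf -> take RIGHT -> golf
i=2: L=charlie, R=delta=BASE -> take LEFT -> charlie
i=3: L=juliet R=juliet -> agree -> juliet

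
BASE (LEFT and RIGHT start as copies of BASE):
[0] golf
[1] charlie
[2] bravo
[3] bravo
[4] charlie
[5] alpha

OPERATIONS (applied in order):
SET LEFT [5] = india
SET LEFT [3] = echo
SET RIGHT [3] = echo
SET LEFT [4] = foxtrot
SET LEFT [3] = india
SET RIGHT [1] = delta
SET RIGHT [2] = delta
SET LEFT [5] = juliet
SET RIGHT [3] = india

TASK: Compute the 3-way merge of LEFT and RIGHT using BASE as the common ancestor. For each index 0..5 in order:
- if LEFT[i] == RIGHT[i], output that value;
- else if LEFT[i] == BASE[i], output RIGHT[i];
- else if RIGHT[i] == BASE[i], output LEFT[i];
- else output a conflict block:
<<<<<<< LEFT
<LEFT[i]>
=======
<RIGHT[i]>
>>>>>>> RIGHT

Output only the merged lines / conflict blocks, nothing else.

Final LEFT:  [golf, charlie, bravo, india, foxtrot, juliet]
Final RIGHT: [golf, delta, delta, india, charlie, alpha]
i=0: L=golf R=golf -> agree -> golf
i=1: L=charlie=BASE, R=delta -> take RIGHT -> delta
i=2: L=bravo=BASE, R=delta -> take RIGHT -> delta
i=3: L=india R=india -> agree -> india
i=4: L=foxtrot, R=charlie=BASE -> take LEFT -> foxtrot
i=5: L=juliet, R=alpha=BASE -> take LEFT -> juliet

Answer: golf
delta
delta
india
foxtrot
juliet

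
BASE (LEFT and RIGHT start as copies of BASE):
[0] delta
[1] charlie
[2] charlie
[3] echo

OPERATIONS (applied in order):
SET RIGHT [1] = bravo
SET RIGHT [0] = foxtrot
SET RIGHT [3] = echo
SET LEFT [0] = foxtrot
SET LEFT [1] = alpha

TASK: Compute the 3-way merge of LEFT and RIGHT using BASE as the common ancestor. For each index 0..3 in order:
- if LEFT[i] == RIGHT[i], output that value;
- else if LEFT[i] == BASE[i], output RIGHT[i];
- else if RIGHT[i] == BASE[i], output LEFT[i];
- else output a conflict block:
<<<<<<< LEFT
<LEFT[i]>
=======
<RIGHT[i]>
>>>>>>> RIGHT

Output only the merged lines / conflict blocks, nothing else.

Answer: foxtrot
<<<<<<< LEFT
alpha
=======
bravo
>>>>>>> RIGHT
charlie
echo

Derivation:
Final LEFT:  [foxtrot, alpha, charlie, echo]
Final RIGHT: [foxtrot, bravo, charlie, echo]
i=0: L=foxtrot R=foxtrot -> agree -> foxtrot
i=1: BASE=charlie L=alpha R=bravo all differ -> CONFLICT
i=2: L=charlie R=charlie -> agree -> charlie
i=3: L=echo R=echo -> agree -> echo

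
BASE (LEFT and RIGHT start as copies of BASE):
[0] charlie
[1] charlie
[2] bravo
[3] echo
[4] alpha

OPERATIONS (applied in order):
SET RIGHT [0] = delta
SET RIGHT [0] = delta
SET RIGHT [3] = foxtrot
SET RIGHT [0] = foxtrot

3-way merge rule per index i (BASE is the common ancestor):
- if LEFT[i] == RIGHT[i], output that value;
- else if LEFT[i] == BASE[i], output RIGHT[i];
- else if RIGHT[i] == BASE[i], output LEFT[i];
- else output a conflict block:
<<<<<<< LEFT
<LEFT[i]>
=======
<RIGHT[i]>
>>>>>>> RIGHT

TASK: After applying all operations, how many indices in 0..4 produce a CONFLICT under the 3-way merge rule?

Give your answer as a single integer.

Final LEFT:  [charlie, charlie, bravo, echo, alpha]
Final RIGHT: [foxtrot, charlie, bravo, foxtrot, alpha]
i=0: L=charlie=BASE, R=foxtrot -> take RIGHT -> foxtrot
i=1: L=charlie R=charlie -> agree -> charlie
i=2: L=bravo R=bravo -> agree -> bravo
i=3: L=echo=BASE, R=foxtrot -> take RIGHT -> foxtrot
i=4: L=alpha R=alpha -> agree -> alpha
Conflict count: 0

Answer: 0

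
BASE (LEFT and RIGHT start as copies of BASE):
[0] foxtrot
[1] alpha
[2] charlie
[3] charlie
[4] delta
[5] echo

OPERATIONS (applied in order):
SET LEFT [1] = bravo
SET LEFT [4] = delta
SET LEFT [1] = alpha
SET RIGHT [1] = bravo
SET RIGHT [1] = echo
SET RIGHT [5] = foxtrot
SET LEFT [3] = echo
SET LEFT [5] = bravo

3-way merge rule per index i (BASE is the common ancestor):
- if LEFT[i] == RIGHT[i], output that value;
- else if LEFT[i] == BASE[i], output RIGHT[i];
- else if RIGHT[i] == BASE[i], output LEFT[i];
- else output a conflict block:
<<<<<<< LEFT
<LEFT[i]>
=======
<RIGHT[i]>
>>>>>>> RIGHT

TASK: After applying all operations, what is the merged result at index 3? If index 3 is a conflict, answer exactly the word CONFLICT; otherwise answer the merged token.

Answer: echo

Derivation:
Final LEFT:  [foxtrot, alpha, charlie, echo, delta, bravo]
Final RIGHT: [foxtrot, echo, charlie, charlie, delta, foxtrot]
i=0: L=foxtrot R=foxtrot -> agree -> foxtrot
i=1: L=alpha=BASE, R=echo -> take RIGHT -> echo
i=2: L=charlie R=charlie -> agree -> charlie
i=3: L=echo, R=charlie=BASE -> take LEFT -> echo
i=4: L=delta R=delta -> agree -> delta
i=5: BASE=echo L=bravo R=foxtrot all differ -> CONFLICT
Index 3 -> echo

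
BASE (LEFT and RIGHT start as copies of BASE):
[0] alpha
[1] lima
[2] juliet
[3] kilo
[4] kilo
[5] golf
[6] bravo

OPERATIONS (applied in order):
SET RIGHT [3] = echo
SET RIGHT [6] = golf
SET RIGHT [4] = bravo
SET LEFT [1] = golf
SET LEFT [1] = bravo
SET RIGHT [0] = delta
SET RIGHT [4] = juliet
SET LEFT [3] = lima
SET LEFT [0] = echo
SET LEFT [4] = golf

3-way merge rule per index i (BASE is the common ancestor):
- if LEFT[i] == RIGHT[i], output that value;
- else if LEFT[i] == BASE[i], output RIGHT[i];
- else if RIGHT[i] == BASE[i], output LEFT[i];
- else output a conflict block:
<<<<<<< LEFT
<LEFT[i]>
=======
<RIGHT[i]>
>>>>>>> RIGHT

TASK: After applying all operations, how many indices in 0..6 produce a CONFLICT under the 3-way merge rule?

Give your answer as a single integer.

Answer: 3

Derivation:
Final LEFT:  [echo, bravo, juliet, lima, golf, golf, bravo]
Final RIGHT: [delta, lima, juliet, echo, juliet, golf, golf]
i=0: BASE=alpha L=echo R=delta all differ -> CONFLICT
i=1: L=bravo, R=lima=BASE -> take LEFT -> bravo
i=2: L=juliet R=juliet -> agree -> juliet
i=3: BASE=kilo L=lima R=echo all differ -> CONFLICT
i=4: BASE=kilo L=golf R=juliet all differ -> CONFLICT
i=5: L=golf R=golf -> agree -> golf
i=6: L=bravo=BASE, R=golf -> take RIGHT -> golf
Conflict count: 3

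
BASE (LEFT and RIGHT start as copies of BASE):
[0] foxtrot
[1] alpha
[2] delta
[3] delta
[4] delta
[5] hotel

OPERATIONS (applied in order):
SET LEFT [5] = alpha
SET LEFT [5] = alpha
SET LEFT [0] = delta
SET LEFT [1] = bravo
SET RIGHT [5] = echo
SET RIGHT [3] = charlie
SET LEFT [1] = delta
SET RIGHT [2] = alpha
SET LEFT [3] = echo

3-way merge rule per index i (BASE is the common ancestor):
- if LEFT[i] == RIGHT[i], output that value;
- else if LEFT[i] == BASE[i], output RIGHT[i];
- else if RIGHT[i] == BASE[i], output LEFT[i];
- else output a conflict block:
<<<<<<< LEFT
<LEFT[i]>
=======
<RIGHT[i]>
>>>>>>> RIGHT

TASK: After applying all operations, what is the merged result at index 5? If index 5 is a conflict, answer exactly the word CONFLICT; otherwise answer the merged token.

Final LEFT:  [delta, delta, delta, echo, delta, alpha]
Final RIGHT: [foxtrot, alpha, alpha, charlie, delta, echo]
i=0: L=delta, R=foxtrot=BASE -> take LEFT -> delta
i=1: L=delta, R=alpha=BASE -> take LEFT -> delta
i=2: L=delta=BASE, R=alpha -> take RIGHT -> alpha
i=3: BASE=delta L=echo R=charlie all differ -> CONFLICT
i=4: L=delta R=delta -> agree -> delta
i=5: BASE=hotel L=alpha R=echo all differ -> CONFLICT
Index 5 -> CONFLICT

Answer: CONFLICT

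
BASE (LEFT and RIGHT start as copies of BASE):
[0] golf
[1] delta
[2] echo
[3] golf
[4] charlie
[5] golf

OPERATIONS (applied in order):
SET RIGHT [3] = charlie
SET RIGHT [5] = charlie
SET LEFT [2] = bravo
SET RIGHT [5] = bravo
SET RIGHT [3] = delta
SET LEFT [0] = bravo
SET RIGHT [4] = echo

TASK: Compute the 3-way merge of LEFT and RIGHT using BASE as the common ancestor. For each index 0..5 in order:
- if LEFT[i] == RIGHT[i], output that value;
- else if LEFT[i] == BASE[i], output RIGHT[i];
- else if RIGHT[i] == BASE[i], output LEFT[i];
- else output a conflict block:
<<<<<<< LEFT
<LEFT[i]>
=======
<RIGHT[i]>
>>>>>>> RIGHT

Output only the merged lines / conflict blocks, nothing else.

Final LEFT:  [bravo, delta, bravo, golf, charlie, golf]
Final RIGHT: [golf, delta, echo, delta, echo, bravo]
i=0: L=bravo, R=golf=BASE -> take LEFT -> bravo
i=1: L=delta R=delta -> agree -> delta
i=2: L=bravo, R=echo=BASE -> take LEFT -> bravo
i=3: L=golf=BASE, R=delta -> take RIGHT -> delta
i=4: L=charlie=BASE, R=echo -> take RIGHT -> echo
i=5: L=golf=BASE, R=bravo -> take RIGHT -> bravo

Answer: bravo
delta
bravo
delta
echo
bravo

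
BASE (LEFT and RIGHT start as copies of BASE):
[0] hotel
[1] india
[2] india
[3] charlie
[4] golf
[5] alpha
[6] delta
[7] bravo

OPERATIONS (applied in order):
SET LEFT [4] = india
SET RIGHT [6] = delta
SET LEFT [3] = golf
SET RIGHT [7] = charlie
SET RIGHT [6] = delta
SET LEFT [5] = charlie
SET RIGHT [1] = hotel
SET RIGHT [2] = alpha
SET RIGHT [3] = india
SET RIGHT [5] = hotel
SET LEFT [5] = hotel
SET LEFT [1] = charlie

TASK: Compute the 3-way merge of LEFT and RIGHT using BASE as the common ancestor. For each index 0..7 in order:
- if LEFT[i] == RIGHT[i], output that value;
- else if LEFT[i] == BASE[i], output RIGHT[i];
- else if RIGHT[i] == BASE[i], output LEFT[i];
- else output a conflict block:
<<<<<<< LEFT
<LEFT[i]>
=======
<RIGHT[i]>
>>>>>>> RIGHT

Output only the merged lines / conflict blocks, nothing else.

Final LEFT:  [hotel, charlie, india, golf, india, hotel, delta, bravo]
Final RIGHT: [hotel, hotel, alpha, india, golf, hotel, delta, charlie]
i=0: L=hotel R=hotel -> agree -> hotel
i=1: BASE=india L=charlie R=hotel all differ -> CONFLICT
i=2: L=india=BASE, R=alpha -> take RIGHT -> alpha
i=3: BASE=charlie L=golf R=india all differ -> CONFLICT
i=4: L=india, R=golf=BASE -> take LEFT -> india
i=5: L=hotel R=hotel -> agree -> hotel
i=6: L=delta R=delta -> agree -> delta
i=7: L=bravo=BASE, R=charlie -> take RIGHT -> charlie

Answer: hotel
<<<<<<< LEFT
charlie
=======
hotel
>>>>>>> RIGHT
alpha
<<<<<<< LEFT
golf
=======
india
>>>>>>> RIGHT
india
hotel
delta
charlie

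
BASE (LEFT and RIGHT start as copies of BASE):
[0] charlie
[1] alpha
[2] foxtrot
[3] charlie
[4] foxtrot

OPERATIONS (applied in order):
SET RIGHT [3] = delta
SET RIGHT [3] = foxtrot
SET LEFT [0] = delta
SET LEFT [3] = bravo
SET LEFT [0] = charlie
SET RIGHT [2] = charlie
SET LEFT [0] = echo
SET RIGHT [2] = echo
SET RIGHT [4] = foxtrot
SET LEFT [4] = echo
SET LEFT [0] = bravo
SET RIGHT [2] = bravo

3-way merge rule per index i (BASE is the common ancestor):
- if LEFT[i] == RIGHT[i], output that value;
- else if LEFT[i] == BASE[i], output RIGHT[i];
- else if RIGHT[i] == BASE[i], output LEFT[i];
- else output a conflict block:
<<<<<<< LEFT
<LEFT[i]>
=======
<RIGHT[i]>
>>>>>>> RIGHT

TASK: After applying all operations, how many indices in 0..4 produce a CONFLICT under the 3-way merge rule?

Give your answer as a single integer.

Answer: 1

Derivation:
Final LEFT:  [bravo, alpha, foxtrot, bravo, echo]
Final RIGHT: [charlie, alpha, bravo, foxtrot, foxtrot]
i=0: L=bravo, R=charlie=BASE -> take LEFT -> bravo
i=1: L=alpha R=alpha -> agree -> alpha
i=2: L=foxtrot=BASE, R=bravo -> take RIGHT -> bravo
i=3: BASE=charlie L=bravo R=foxtrot all differ -> CONFLICT
i=4: L=echo, R=foxtrot=BASE -> take LEFT -> echo
Conflict count: 1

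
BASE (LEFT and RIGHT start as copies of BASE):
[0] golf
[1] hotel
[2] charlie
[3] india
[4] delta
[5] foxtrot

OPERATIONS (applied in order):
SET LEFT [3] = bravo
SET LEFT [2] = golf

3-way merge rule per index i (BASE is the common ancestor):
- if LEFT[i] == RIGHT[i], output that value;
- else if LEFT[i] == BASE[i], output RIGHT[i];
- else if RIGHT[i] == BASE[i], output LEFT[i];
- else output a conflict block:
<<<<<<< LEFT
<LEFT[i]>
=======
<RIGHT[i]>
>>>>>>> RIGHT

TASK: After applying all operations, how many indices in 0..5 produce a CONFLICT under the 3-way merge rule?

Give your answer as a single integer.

Answer: 0

Derivation:
Final LEFT:  [golf, hotel, golf, bravo, delta, foxtrot]
Final RIGHT: [golf, hotel, charlie, india, delta, foxtrot]
i=0: L=golf R=golf -> agree -> golf
i=1: L=hotel R=hotel -> agree -> hotel
i=2: L=golf, R=charlie=BASE -> take LEFT -> golf
i=3: L=bravo, R=india=BASE -> take LEFT -> bravo
i=4: L=delta R=delta -> agree -> delta
i=5: L=foxtrot R=foxtrot -> agree -> foxtrot
Conflict count: 0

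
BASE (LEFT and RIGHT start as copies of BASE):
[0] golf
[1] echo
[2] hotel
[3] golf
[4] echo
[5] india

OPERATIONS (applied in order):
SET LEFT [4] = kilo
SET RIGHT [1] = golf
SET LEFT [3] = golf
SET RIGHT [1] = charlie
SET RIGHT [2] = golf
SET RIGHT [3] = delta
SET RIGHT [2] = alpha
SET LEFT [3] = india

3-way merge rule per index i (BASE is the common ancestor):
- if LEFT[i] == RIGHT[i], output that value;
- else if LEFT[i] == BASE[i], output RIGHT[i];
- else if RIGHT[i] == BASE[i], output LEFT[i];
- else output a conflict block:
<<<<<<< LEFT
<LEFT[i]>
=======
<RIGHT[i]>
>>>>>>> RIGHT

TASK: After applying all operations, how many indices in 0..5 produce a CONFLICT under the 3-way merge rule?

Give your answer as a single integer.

Final LEFT:  [golf, echo, hotel, india, kilo, india]
Final RIGHT: [golf, charlie, alpha, delta, echo, india]
i=0: L=golf R=golf -> agree -> golf
i=1: L=echo=BASE, R=charlie -> take RIGHT -> charlie
i=2: L=hotel=BASE, R=alpha -> take RIGHT -> alpha
i=3: BASE=golf L=india R=delta all differ -> CONFLICT
i=4: L=kilo, R=echo=BASE -> take LEFT -> kilo
i=5: L=india R=india -> agree -> india
Conflict count: 1

Answer: 1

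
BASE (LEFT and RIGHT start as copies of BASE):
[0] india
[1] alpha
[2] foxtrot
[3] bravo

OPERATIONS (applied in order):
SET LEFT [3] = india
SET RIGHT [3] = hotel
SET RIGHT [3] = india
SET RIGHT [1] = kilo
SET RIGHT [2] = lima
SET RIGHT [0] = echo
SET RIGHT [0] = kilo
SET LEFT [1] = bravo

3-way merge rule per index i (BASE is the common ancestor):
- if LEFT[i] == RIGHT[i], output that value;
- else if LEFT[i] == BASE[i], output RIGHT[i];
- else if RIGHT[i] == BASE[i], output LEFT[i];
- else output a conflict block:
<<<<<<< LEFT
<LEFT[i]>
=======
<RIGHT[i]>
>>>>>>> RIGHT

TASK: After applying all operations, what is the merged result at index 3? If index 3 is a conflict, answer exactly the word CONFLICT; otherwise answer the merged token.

Final LEFT:  [india, bravo, foxtrot, india]
Final RIGHT: [kilo, kilo, lima, india]
i=0: L=india=BASE, R=kilo -> take RIGHT -> kilo
i=1: BASE=alpha L=bravo R=kilo all differ -> CONFLICT
i=2: L=foxtrot=BASE, R=lima -> take RIGHT -> lima
i=3: L=india R=india -> agree -> india
Index 3 -> india

Answer: india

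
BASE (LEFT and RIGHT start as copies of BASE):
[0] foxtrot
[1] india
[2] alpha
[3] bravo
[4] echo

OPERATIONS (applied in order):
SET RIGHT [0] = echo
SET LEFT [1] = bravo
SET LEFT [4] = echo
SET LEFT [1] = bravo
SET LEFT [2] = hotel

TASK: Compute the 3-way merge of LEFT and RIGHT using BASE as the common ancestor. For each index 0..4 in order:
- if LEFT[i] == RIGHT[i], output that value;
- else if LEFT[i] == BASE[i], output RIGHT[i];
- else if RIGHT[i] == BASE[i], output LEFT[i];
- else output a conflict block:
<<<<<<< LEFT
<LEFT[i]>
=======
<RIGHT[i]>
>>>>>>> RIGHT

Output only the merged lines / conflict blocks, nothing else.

Answer: echo
bravo
hotel
bravo
echo

Derivation:
Final LEFT:  [foxtrot, bravo, hotel, bravo, echo]
Final RIGHT: [echo, india, alpha, bravo, echo]
i=0: L=foxtrot=BASE, R=echo -> take RIGHT -> echo
i=1: L=bravo, R=india=BASE -> take LEFT -> bravo
i=2: L=hotel, R=alpha=BASE -> take LEFT -> hotel
i=3: L=bravo R=bravo -> agree -> bravo
i=4: L=echo R=echo -> agree -> echo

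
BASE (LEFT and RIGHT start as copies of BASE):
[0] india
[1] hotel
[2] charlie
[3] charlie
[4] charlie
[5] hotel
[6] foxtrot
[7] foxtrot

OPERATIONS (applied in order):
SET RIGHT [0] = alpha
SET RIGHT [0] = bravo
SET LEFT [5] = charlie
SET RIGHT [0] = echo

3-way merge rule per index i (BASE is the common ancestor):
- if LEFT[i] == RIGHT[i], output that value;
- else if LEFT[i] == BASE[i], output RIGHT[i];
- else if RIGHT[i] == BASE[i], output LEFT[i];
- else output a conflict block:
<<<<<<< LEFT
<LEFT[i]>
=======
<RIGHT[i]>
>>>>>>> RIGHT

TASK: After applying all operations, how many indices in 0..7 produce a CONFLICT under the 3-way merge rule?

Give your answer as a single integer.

Final LEFT:  [india, hotel, charlie, charlie, charlie, charlie, foxtrot, foxtrot]
Final RIGHT: [echo, hotel, charlie, charlie, charlie, hotel, foxtrot, foxtrot]
i=0: L=india=BASE, R=echo -> take RIGHT -> echo
i=1: L=hotel R=hotel -> agree -> hotel
i=2: L=charlie R=charlie -> agree -> charlie
i=3: L=charlie R=charlie -> agree -> charlie
i=4: L=charlie R=charlie -> agree -> charlie
i=5: L=charlie, R=hotel=BASE -> take LEFT -> charlie
i=6: L=foxtrot R=foxtrot -> agree -> foxtrot
i=7: L=foxtrot R=foxtrot -> agree -> foxtrot
Conflict count: 0

Answer: 0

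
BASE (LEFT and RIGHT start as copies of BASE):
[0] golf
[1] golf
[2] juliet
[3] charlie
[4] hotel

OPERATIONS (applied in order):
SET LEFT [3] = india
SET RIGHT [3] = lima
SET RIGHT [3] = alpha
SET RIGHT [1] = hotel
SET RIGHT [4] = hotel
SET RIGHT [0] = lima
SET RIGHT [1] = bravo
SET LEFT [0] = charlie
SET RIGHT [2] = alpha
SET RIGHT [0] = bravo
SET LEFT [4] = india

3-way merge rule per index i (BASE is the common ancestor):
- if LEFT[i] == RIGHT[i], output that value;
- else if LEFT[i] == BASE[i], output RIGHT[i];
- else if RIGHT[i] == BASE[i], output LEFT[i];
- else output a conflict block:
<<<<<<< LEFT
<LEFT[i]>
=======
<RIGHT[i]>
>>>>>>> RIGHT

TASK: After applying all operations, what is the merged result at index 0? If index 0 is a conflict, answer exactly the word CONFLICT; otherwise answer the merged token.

Final LEFT:  [charlie, golf, juliet, india, india]
Final RIGHT: [bravo, bravo, alpha, alpha, hotel]
i=0: BASE=golf L=charlie R=bravo all differ -> CONFLICT
i=1: L=golf=BASE, R=bravo -> take RIGHT -> bravo
i=2: L=juliet=BASE, R=alpha -> take RIGHT -> alpha
i=3: BASE=charlie L=india R=alpha all differ -> CONFLICT
i=4: L=india, R=hotel=BASE -> take LEFT -> india
Index 0 -> CONFLICT

Answer: CONFLICT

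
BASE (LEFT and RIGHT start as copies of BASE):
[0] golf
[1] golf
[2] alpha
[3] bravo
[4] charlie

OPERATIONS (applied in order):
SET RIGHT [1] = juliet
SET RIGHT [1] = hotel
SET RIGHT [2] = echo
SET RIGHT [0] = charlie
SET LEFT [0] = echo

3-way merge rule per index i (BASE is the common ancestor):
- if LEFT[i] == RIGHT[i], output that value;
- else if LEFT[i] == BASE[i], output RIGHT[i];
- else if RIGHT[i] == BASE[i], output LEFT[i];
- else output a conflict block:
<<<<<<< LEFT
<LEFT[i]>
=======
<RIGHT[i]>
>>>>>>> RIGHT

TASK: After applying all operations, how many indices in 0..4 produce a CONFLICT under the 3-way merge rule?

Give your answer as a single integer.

Final LEFT:  [echo, golf, alpha, bravo, charlie]
Final RIGHT: [charlie, hotel, echo, bravo, charlie]
i=0: BASE=golf L=echo R=charlie all differ -> CONFLICT
i=1: L=golf=BASE, R=hotel -> take RIGHT -> hotel
i=2: L=alpha=BASE, R=echo -> take RIGHT -> echo
i=3: L=bravo R=bravo -> agree -> bravo
i=4: L=charlie R=charlie -> agree -> charlie
Conflict count: 1

Answer: 1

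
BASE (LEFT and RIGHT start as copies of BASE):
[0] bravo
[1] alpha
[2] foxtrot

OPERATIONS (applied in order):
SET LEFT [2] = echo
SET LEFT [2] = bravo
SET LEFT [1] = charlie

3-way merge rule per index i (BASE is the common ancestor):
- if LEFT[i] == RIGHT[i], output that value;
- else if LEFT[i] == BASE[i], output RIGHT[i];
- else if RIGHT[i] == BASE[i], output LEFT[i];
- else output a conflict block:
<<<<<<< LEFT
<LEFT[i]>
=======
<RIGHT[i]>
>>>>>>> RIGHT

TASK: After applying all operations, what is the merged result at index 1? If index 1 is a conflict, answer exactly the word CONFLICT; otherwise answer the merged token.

Final LEFT:  [bravo, charlie, bravo]
Final RIGHT: [bravo, alpha, foxtrot]
i=0: L=bravo R=bravo -> agree -> bravo
i=1: L=charlie, R=alpha=BASE -> take LEFT -> charlie
i=2: L=bravo, R=foxtrot=BASE -> take LEFT -> bravo
Index 1 -> charlie

Answer: charlie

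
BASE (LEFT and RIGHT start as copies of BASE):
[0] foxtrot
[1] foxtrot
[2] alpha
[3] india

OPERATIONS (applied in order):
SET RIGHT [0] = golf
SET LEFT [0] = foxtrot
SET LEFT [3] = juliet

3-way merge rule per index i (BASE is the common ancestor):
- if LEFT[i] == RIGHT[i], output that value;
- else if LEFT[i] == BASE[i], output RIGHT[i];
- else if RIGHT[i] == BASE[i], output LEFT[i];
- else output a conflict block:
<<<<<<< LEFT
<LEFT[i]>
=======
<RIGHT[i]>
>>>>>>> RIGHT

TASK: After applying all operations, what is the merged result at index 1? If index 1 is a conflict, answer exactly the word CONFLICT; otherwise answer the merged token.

Final LEFT:  [foxtrot, foxtrot, alpha, juliet]
Final RIGHT: [golf, foxtrot, alpha, india]
i=0: L=foxtrot=BASE, R=golf -> take RIGHT -> golf
i=1: L=foxtrot R=foxtrot -> agree -> foxtrot
i=2: L=alpha R=alpha -> agree -> alpha
i=3: L=juliet, R=india=BASE -> take LEFT -> juliet
Index 1 -> foxtrot

Answer: foxtrot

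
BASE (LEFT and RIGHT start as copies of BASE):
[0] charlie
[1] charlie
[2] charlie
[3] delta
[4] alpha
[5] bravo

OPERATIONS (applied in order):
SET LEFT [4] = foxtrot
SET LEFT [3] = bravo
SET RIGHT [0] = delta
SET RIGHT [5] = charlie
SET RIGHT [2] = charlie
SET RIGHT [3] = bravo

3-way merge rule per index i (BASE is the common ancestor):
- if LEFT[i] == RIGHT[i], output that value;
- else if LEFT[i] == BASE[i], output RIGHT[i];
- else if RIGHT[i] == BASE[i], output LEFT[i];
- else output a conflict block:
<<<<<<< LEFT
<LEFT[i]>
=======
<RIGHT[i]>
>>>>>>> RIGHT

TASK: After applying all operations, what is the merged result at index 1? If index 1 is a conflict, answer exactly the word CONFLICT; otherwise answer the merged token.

Final LEFT:  [charlie, charlie, charlie, bravo, foxtrot, bravo]
Final RIGHT: [delta, charlie, charlie, bravo, alpha, charlie]
i=0: L=charlie=BASE, R=delta -> take RIGHT -> delta
i=1: L=charlie R=charlie -> agree -> charlie
i=2: L=charlie R=charlie -> agree -> charlie
i=3: L=bravo R=bravo -> agree -> bravo
i=4: L=foxtrot, R=alpha=BASE -> take LEFT -> foxtrot
i=5: L=bravo=BASE, R=charlie -> take RIGHT -> charlie
Index 1 -> charlie

Answer: charlie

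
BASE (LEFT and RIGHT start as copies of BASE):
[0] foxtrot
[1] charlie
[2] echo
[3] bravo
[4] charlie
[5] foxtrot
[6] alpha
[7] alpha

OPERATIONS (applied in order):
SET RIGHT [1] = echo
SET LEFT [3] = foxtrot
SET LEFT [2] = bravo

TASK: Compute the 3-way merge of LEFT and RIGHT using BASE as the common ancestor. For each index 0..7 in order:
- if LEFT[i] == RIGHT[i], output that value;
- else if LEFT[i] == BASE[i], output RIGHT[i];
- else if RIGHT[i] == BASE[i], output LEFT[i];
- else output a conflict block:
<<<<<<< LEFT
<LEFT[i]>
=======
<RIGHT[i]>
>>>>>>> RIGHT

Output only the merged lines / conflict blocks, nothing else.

Answer: foxtrot
echo
bravo
foxtrot
charlie
foxtrot
alpha
alpha

Derivation:
Final LEFT:  [foxtrot, charlie, bravo, foxtrot, charlie, foxtrot, alpha, alpha]
Final RIGHT: [foxtrot, echo, echo, bravo, charlie, foxtrot, alpha, alpha]
i=0: L=foxtrot R=foxtrot -> agree -> foxtrot
i=1: L=charlie=BASE, R=echo -> take RIGHT -> echo
i=2: L=bravo, R=echo=BASE -> take LEFT -> bravo
i=3: L=foxtrot, R=bravo=BASE -> take LEFT -> foxtrot
i=4: L=charlie R=charlie -> agree -> charlie
i=5: L=foxtrot R=foxtrot -> agree -> foxtrot
i=6: L=alpha R=alpha -> agree -> alpha
i=7: L=alpha R=alpha -> agree -> alpha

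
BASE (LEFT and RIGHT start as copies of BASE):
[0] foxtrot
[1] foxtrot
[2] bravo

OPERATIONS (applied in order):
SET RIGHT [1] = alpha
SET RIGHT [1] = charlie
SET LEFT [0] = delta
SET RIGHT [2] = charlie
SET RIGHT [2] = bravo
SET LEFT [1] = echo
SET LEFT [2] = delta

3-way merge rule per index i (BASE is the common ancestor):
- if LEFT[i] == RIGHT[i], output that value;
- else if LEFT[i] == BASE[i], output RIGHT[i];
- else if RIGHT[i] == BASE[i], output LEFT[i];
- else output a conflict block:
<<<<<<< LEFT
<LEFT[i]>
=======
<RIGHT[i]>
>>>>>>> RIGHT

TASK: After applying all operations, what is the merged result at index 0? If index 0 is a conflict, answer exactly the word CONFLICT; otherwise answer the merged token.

Answer: delta

Derivation:
Final LEFT:  [delta, echo, delta]
Final RIGHT: [foxtrot, charlie, bravo]
i=0: L=delta, R=foxtrot=BASE -> take LEFT -> delta
i=1: BASE=foxtrot L=echo R=charlie all differ -> CONFLICT
i=2: L=delta, R=bravo=BASE -> take LEFT -> delta
Index 0 -> delta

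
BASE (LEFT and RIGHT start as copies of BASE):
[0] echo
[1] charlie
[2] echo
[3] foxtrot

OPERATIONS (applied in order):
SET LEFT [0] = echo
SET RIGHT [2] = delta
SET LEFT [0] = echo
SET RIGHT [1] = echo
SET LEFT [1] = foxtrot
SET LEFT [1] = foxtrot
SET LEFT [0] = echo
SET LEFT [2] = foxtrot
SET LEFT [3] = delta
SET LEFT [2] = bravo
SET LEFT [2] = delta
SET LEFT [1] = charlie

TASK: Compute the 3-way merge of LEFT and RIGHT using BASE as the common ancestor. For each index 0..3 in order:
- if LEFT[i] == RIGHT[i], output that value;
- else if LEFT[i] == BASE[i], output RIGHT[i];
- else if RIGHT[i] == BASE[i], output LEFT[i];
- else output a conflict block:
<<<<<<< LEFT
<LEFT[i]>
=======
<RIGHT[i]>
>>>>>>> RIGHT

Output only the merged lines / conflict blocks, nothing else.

Answer: echo
echo
delta
delta

Derivation:
Final LEFT:  [echo, charlie, delta, delta]
Final RIGHT: [echo, echo, delta, foxtrot]
i=0: L=echo R=echo -> agree -> echo
i=1: L=charlie=BASE, R=echo -> take RIGHT -> echo
i=2: L=delta R=delta -> agree -> delta
i=3: L=delta, R=foxtrot=BASE -> take LEFT -> delta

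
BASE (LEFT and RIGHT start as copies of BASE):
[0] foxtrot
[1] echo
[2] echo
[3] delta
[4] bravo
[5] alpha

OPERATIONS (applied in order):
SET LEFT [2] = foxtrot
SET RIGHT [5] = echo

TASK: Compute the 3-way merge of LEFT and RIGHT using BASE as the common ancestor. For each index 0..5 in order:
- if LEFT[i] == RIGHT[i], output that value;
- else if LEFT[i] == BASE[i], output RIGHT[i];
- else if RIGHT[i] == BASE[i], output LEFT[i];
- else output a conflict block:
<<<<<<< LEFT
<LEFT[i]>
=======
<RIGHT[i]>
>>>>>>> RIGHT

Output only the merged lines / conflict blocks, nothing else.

Final LEFT:  [foxtrot, echo, foxtrot, delta, bravo, alpha]
Final RIGHT: [foxtrot, echo, echo, delta, bravo, echo]
i=0: L=foxtrot R=foxtrot -> agree -> foxtrot
i=1: L=echo R=echo -> agree -> echo
i=2: L=foxtrot, R=echo=BASE -> take LEFT -> foxtrot
i=3: L=delta R=delta -> agree -> delta
i=4: L=bravo R=bravo -> agree -> bravo
i=5: L=alpha=BASE, R=echo -> take RIGHT -> echo

Answer: foxtrot
echo
foxtrot
delta
bravo
echo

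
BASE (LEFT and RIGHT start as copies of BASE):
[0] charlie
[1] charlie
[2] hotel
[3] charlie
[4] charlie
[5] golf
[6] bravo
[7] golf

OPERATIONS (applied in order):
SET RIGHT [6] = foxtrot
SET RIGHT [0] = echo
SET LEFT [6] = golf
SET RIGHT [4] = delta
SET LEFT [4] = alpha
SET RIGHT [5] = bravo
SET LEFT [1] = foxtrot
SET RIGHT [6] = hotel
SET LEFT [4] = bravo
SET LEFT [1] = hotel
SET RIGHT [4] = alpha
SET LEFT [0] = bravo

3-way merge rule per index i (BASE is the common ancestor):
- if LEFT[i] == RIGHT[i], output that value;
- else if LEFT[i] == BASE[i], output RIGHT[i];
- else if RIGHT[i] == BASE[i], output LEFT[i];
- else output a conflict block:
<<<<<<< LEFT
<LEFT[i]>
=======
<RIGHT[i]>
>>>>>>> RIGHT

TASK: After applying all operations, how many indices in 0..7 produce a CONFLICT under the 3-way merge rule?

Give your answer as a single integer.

Final LEFT:  [bravo, hotel, hotel, charlie, bravo, golf, golf, golf]
Final RIGHT: [echo, charlie, hotel, charlie, alpha, bravo, hotel, golf]
i=0: BASE=charlie L=bravo R=echo all differ -> CONFLICT
i=1: L=hotel, R=charlie=BASE -> take LEFT -> hotel
i=2: L=hotel R=hotel -> agree -> hotel
i=3: L=charlie R=charlie -> agree -> charlie
i=4: BASE=charlie L=bravo R=alpha all differ -> CONFLICT
i=5: L=golf=BASE, R=bravo -> take RIGHT -> bravo
i=6: BASE=bravo L=golf R=hotel all differ -> CONFLICT
i=7: L=golf R=golf -> agree -> golf
Conflict count: 3

Answer: 3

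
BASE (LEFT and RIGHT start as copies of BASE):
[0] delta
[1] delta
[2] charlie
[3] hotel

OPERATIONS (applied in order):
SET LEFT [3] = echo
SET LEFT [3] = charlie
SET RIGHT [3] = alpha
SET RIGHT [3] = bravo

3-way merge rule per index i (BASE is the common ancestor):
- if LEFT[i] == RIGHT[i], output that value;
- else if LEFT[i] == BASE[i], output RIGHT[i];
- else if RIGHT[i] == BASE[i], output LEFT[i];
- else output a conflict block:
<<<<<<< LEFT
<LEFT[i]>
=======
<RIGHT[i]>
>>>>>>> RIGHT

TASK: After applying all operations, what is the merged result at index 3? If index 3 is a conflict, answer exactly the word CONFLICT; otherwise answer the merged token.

Answer: CONFLICT

Derivation:
Final LEFT:  [delta, delta, charlie, charlie]
Final RIGHT: [delta, delta, charlie, bravo]
i=0: L=delta R=delta -> agree -> delta
i=1: L=delta R=delta -> agree -> delta
i=2: L=charlie R=charlie -> agree -> charlie
i=3: BASE=hotel L=charlie R=bravo all differ -> CONFLICT
Index 3 -> CONFLICT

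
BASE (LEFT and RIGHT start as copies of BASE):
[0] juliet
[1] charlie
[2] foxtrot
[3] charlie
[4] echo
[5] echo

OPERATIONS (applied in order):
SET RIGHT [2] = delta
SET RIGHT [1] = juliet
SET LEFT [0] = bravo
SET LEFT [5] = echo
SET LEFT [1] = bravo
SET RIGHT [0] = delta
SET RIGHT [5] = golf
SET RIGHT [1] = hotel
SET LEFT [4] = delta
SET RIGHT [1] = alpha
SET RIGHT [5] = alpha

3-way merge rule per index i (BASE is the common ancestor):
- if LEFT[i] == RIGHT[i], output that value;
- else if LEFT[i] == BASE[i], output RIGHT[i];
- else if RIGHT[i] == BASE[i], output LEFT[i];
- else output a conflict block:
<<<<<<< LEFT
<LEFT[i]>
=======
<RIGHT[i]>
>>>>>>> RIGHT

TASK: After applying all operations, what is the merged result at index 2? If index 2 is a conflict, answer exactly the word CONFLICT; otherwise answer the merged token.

Final LEFT:  [bravo, bravo, foxtrot, charlie, delta, echo]
Final RIGHT: [delta, alpha, delta, charlie, echo, alpha]
i=0: BASE=juliet L=bravo R=delta all differ -> CONFLICT
i=1: BASE=charlie L=bravo R=alpha all differ -> CONFLICT
i=2: L=foxtrot=BASE, R=delta -> take RIGHT -> delta
i=3: L=charlie R=charlie -> agree -> charlie
i=4: L=delta, R=echo=BASE -> take LEFT -> delta
i=5: L=echo=BASE, R=alpha -> take RIGHT -> alpha
Index 2 -> delta

Answer: delta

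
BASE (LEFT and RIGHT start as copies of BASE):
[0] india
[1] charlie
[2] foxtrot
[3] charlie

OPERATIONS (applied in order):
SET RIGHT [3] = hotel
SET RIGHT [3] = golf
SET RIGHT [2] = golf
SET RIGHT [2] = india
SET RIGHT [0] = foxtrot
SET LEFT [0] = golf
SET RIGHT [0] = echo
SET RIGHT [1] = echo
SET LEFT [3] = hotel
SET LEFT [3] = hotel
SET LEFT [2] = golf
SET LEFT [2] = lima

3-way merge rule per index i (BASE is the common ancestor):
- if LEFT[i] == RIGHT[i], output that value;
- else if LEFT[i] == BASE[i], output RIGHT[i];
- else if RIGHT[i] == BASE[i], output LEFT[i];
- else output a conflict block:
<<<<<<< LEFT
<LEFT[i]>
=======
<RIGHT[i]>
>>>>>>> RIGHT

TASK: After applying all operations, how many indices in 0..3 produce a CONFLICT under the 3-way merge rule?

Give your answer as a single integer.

Final LEFT:  [golf, charlie, lima, hotel]
Final RIGHT: [echo, echo, india, golf]
i=0: BASE=india L=golf R=echo all differ -> CONFLICT
i=1: L=charlie=BASE, R=echo -> take RIGHT -> echo
i=2: BASE=foxtrot L=lima R=india all differ -> CONFLICT
i=3: BASE=charlie L=hotel R=golf all differ -> CONFLICT
Conflict count: 3

Answer: 3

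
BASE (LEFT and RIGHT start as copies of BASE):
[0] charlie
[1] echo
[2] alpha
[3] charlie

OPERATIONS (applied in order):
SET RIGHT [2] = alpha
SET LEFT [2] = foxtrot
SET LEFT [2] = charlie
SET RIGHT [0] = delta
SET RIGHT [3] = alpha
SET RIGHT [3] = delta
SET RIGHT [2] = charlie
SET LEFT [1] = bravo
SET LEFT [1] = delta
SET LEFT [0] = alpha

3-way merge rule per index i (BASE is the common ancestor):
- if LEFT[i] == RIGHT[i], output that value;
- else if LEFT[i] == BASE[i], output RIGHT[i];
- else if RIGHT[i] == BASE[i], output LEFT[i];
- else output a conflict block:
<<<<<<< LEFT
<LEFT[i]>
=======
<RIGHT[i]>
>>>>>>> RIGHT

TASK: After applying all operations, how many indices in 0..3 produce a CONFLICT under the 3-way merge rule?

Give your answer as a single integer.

Final LEFT:  [alpha, delta, charlie, charlie]
Final RIGHT: [delta, echo, charlie, delta]
i=0: BASE=charlie L=alpha R=delta all differ -> CONFLICT
i=1: L=delta, R=echo=BASE -> take LEFT -> delta
i=2: L=charlie R=charlie -> agree -> charlie
i=3: L=charlie=BASE, R=delta -> take RIGHT -> delta
Conflict count: 1

Answer: 1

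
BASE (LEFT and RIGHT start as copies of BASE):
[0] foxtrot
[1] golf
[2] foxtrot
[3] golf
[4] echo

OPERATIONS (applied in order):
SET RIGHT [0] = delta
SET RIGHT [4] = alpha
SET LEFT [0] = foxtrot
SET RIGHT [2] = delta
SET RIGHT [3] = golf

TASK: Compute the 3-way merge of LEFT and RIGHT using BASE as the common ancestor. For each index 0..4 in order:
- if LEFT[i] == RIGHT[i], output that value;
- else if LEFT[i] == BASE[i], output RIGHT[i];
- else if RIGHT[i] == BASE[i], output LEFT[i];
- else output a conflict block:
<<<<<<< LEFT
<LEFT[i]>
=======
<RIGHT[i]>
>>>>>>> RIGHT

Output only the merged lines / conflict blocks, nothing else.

Answer: delta
golf
delta
golf
alpha

Derivation:
Final LEFT:  [foxtrot, golf, foxtrot, golf, echo]
Final RIGHT: [delta, golf, delta, golf, alpha]
i=0: L=foxtrot=BASE, R=delta -> take RIGHT -> delta
i=1: L=golf R=golf -> agree -> golf
i=2: L=foxtrot=BASE, R=delta -> take RIGHT -> delta
i=3: L=golf R=golf -> agree -> golf
i=4: L=echo=BASE, R=alpha -> take RIGHT -> alpha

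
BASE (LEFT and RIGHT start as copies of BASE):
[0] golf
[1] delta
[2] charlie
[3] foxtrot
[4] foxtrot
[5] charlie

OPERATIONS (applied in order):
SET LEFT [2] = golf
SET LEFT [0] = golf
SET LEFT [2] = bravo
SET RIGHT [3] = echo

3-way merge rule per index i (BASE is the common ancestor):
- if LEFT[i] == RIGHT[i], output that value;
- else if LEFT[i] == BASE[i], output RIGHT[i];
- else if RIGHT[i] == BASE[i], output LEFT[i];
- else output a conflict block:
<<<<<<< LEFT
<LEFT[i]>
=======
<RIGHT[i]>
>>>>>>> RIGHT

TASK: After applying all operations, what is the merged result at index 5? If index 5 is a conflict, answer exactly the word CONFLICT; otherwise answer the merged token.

Final LEFT:  [golf, delta, bravo, foxtrot, foxtrot, charlie]
Final RIGHT: [golf, delta, charlie, echo, foxtrot, charlie]
i=0: L=golf R=golf -> agree -> golf
i=1: L=delta R=delta -> agree -> delta
i=2: L=bravo, R=charlie=BASE -> take LEFT -> bravo
i=3: L=foxtrot=BASE, R=echo -> take RIGHT -> echo
i=4: L=foxtrot R=foxtrot -> agree -> foxtrot
i=5: L=charlie R=charlie -> agree -> charlie
Index 5 -> charlie

Answer: charlie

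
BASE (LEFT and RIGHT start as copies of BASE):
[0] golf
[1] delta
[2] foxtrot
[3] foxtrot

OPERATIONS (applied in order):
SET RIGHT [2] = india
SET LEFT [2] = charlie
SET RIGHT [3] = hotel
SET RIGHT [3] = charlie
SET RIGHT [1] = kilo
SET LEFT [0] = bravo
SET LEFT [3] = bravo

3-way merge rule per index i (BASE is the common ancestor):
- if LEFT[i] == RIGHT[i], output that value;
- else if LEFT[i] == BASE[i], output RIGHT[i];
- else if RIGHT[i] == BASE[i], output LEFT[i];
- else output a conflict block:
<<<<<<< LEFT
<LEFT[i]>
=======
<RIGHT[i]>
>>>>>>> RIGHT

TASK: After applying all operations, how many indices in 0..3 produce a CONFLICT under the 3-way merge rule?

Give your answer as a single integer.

Final LEFT:  [bravo, delta, charlie, bravo]
Final RIGHT: [golf, kilo, india, charlie]
i=0: L=bravo, R=golf=BASE -> take LEFT -> bravo
i=1: L=delta=BASE, R=kilo -> take RIGHT -> kilo
i=2: BASE=foxtrot L=charlie R=india all differ -> CONFLICT
i=3: BASE=foxtrot L=bravo R=charlie all differ -> CONFLICT
Conflict count: 2

Answer: 2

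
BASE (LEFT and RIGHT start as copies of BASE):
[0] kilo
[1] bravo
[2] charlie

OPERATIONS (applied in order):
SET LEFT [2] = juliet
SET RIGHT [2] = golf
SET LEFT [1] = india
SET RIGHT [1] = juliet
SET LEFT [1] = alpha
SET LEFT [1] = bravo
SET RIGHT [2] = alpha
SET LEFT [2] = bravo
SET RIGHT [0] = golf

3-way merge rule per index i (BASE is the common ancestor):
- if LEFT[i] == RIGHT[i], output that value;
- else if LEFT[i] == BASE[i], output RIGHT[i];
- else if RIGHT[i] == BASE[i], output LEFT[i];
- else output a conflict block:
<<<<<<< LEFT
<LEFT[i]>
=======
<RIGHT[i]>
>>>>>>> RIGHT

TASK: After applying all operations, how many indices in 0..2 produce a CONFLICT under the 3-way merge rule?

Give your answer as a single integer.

Answer: 1

Derivation:
Final LEFT:  [kilo, bravo, bravo]
Final RIGHT: [golf, juliet, alpha]
i=0: L=kilo=BASE, R=golf -> take RIGHT -> golf
i=1: L=bravo=BASE, R=juliet -> take RIGHT -> juliet
i=2: BASE=charlie L=bravo R=alpha all differ -> CONFLICT
Conflict count: 1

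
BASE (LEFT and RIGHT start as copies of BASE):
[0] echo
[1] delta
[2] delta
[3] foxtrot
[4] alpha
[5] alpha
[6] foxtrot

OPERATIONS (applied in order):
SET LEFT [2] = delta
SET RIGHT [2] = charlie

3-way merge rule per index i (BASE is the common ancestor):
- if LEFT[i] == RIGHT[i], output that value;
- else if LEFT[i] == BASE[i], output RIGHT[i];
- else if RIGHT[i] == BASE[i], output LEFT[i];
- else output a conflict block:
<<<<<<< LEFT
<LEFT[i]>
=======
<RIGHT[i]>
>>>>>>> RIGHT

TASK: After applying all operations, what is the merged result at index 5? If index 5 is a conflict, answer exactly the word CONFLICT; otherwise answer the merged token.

Answer: alpha

Derivation:
Final LEFT:  [echo, delta, delta, foxtrot, alpha, alpha, foxtrot]
Final RIGHT: [echo, delta, charlie, foxtrot, alpha, alpha, foxtrot]
i=0: L=echo R=echo -> agree -> echo
i=1: L=delta R=delta -> agree -> delta
i=2: L=delta=BASE, R=charlie -> take RIGHT -> charlie
i=3: L=foxtrot R=foxtrot -> agree -> foxtrot
i=4: L=alpha R=alpha -> agree -> alpha
i=5: L=alpha R=alpha -> agree -> alpha
i=6: L=foxtrot R=foxtrot -> agree -> foxtrot
Index 5 -> alpha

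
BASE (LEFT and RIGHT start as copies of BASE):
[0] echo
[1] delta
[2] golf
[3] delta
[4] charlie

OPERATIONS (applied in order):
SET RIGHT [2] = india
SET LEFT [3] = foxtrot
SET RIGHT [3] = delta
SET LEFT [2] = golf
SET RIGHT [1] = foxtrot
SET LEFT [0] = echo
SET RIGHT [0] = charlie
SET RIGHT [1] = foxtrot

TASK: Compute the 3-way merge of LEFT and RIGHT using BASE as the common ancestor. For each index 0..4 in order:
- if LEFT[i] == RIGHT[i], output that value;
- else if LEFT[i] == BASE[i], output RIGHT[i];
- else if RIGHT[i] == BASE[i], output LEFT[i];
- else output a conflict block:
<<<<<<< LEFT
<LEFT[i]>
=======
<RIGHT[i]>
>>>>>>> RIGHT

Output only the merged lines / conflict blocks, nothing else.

Final LEFT:  [echo, delta, golf, foxtrot, charlie]
Final RIGHT: [charlie, foxtrot, india, delta, charlie]
i=0: L=echo=BASE, R=charlie -> take RIGHT -> charlie
i=1: L=delta=BASE, R=foxtrot -> take RIGHT -> foxtrot
i=2: L=golf=BASE, R=india -> take RIGHT -> india
i=3: L=foxtrot, R=delta=BASE -> take LEFT -> foxtrot
i=4: L=charlie R=charlie -> agree -> charlie

Answer: charlie
foxtrot
india
foxtrot
charlie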